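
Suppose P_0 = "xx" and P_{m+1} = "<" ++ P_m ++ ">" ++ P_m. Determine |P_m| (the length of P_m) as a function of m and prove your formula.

Claim: |P_m| = 2^{m+2} − 2.

Base case: |P_0| = 2, and 2^{0+2} − 2 = 2.
Assume |P_k| = 2^{k+2} − 2.
Then |P_{k+1}| = 1 + |P_k| + 1 + |P_k| = 2|P_k| + 2 = 2(2^{k+2} − 2) + 2 = 2^{k+3} − 4 + 2 = 2^{k+3} − 2.
So the formula holds for k+1, and by induction |P_m| = 2^{m+2} − 2 for all m ≥ 0.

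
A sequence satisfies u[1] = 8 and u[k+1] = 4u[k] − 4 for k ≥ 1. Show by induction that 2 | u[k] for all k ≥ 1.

Base case: u[1] = 8 = 2·4, so 2 | u[1].
Assume 2 | u[r], so u[r] = 2t for some integer t.
Then u[r+1] = 4u[r] − 4 = 4·(2t) − 4 = 2(4t − 2), so 2 | u[r+1].
So the property holds for r+1, and by induction 2 | u[k] for all k ≥ 1.

2 | u[k]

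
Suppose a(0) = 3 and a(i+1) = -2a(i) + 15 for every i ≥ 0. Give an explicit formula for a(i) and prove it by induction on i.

Claim: a(i) = -2·(-2)^i + 5.

Base case: a(0) = 3, and -2·(-2)^0 + 5 = -2 + 5 = 3.
Assume a(k) = -2·(-2)^k + 5 for some k ≥ 0.
Then a(k+1) = -2a(k) + 15 = -2·(-2·(-2)^k + 5) + 15 = 4·(-2)^k − 10 + 15 = -2·(-2)^{k+1} + 5.
Hence a(i) = -2·(-2)^i + 5 for every i ≥ 0, by induction.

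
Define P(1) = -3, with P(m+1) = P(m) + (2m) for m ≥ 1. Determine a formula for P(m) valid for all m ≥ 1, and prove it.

Claim: P(m) = m^2 − m − 3.

Base case: P(1) = -3, and 1^2 − 1 − 3 = -3.
Assume P(k) = k^2 − k − 3.
Then P(k+1) = P(k) + (2k) = (k^2 − k − 3) + (2k) = k^2 + k − 3,
and (k+1)^2 − (k+1) − 3 = k^2 + k − 3.
This completes the inductive step, so P(m) = m^2 − m − 3 for all m ≥ 1.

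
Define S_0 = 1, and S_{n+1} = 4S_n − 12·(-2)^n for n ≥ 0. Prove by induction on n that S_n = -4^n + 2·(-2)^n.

Base case: S_0 = 1, and -4^0 + 2·(-2)^0 = -1 + 2 = 1.
Assume S_m = -4^m + 2·(-2)^m for some m ≥ 0.
Then S_{m+1} = 4S_m − 12·(-2)^m = 4·(-4^m + 2·(-2)^m) − 12·(-2)^m = -4^{m+1} + 8·(-2)^m − 12·(-2)^m = -4^{m+1} − 4·(-2)^m = -4^{m+1} + 2·(-2)^{m+1}.
So the formula holds for m+1, and by induction S_n = -4^n + 2·(-2)^n for all n ≥ 0.

S_n = -4^n + 2·(-2)^n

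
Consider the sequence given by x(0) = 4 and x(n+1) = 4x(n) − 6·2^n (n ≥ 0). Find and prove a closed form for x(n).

Claim: x(n) = 4^n + 3·2^n.

Base case: x(0) = 4, and 4^0 + 3·2^0 = 1 + 3 = 4.
Assume x(m) = 4^m + 3·2^m for some m ≥ 0.
Then x(m+1) = 4x(m) − 6·2^m = 4·(4^m + 3·2^m) − 6·2^m = 4^{m+1} + 12·2^m − 6·2^m = 4^{m+1} + 6·2^m = 4^{m+1} + 3·2^{m+1}.
So the formula holds for m+1, and by induction x(n) = 4^n + 3·2^n for all n ≥ 0.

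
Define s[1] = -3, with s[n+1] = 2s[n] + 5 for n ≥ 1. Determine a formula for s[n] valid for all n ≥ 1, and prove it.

Claim: s[n] = 2^n − 5.

Base case: s[1] = -3, and 2^1 − 5 = 2 − 5 = -3.
Assume s[j] = 2^j − 5 for some j ≥ 1.
Then s[j+1] = 2s[j] + 5 = 2·(2^j − 5) + 5 = 2^{j+1} − 10 + 5 = 2^{j+1} − 5.
By induction, s[n] = 2^n − 5 for all n ≥ 1.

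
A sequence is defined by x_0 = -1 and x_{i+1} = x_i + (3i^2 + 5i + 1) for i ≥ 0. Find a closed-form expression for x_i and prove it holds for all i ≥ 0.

Claim: x_i = i^3 + i^2 − i − 1.

Base case: x_0 = -1, and 0^3 + 0^2 − 0 − 1 = -1.
Assume x_j = j^3 + j^2 − j − 1.
Then x_{j+1} = x_j + (3j^2 + 5j + 1) = (j^3 + j^2 − j − 1) + (3j^2 + 5j + 1) = j^3 + 4j^2 + 4j,
and (j+1)^3 + (j+1)^2 − (j+1) − 1 = j^3 + 4j^2 + 4j.
This completes the inductive step, so x_i = i^3 + i^2 − i − 1 for all i ≥ 0.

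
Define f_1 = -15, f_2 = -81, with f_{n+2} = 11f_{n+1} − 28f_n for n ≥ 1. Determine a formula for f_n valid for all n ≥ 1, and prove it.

Claim: f_n = -7^n − 2·4^n.

Base cases: f_1 = -15 and -7^1 − 2·4^1 = -15; f_2 = -81 and -7^2 − 2·4^2 = -81.
Assume f_i = -7^i − 2·4^i for all 1 ≤ i ≤ j, where j ≥ 2.
Then f_{j+1} = 11f_j − 28f_{j−1} = 11·(-7^j − 2·4^j) − 28·(-7^{j−1} − 2·4^{j−1}) = -(11·7 − 28)7^{j−1} − 2·(11·4 − 28)4^{j−1} = -49·7^{j−1} − 32·4^{j−1} = -7^{j+1} − 2·4^{j+1}.
By strong induction, f_n = -7^n − 2·4^n for all n ≥ 1.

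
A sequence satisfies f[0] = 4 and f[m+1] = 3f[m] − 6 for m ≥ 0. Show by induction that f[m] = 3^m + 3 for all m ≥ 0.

Base case: f[0] = 4, and 3^0 + 3 = 1 + 3 = 4.
Assume f[k] = 3^k + 3 for some k ≥ 0.
Then f[k+1] = 3f[k] − 6 = 3·(3^k + 3) − 6 = 3^{k+1} + 9 − 6 = 3^{k+1} + 3.
So the formula holds for k+1, and by induction f[m] = 3^m + 3 for all m ≥ 0.

f[m] = 3^m + 3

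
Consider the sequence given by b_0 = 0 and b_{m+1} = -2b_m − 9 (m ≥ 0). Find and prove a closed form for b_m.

Claim: b_m = 3·(-2)^m − 3.

Base case: b_0 = 0, and 3·(-2)^0 − 3 = 3 − 3 = 0.
Assume b_r = 3·(-2)^r − 3 for some r ≥ 0.
Then b_{r+1} = -2b_r − 9 = -2·(3·(-2)^r − 3) − 9 = -6·(-2)^r + 6 − 9 = 3·(-2)^{r+1} − 3.
This completes the inductive step, so b_m = 3·(-2)^m − 3 for all m ≥ 0.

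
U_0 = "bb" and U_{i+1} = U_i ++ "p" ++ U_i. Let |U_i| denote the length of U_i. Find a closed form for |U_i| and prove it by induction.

Claim: |U_i| = 3·2^i − 1.

Base case: |U_0| = 2, and 3·2^0 − 1 = 2.
Assume |U_k| = 3·2^k − 1.
Then |U_{k+1}| = |U_k| + 1 + |U_k| = 2|U_k| + 1 = 2(3·2^k − 1) + 1 = 3·2^{k+1} − 2 + 1 = 3·2^{k+1} − 1.
So the formula holds for k+1, and by induction |U_i| = 3·2^i − 1 for all i ≥ 0.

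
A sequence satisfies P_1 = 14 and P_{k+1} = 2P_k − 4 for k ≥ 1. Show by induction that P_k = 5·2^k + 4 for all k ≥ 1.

Base case: P_1 = 14, and 5·2^1 + 4 = 10 + 4 = 14.
Assume P_j = 5·2^j + 4 for some j ≥ 1.
Then P_{j+1} = 2P_j − 4 = 2·(5·2^j + 4) − 4 = 10·2^j + 8 − 4 = 5·2^{j+1} + 4.
Hence P_k = 5·2^k + 4 for every k ≥ 1, by induction.

P_k = 5·2^k + 4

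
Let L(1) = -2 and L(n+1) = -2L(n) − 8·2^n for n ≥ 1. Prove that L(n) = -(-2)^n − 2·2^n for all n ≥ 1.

Base case: L(1) = -2, and -(-2)^1 − 2·2^1 = 2 − 4 = -2.
Assume L(m) = -(-2)^m − 2·2^m for some m ≥ 1.
Then L(m+1) = -2L(m) − 8·2^m = -2·(-(-2)^m − 2·2^m) − 8·2^m = -(-2)^{m+1} + 4·2^m − 8·2^m = -(-2)^{m+1} − 4·2^m = -(-2)^{m+1} − 2·2^{m+1}.
Hence L(n) = -(-2)^n − 2·2^n for every n ≥ 1, by induction.

L(n) = -(-2)^n − 2·2^n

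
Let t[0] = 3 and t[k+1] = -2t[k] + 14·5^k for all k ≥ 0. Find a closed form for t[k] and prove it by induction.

Claim: t[k] = (-2)^k + 2·5^k.

Base case: t[0] = 3, and (-2)^0 + 2·5^0 = 1 + 2 = 3.
Assume t[r] = (-2)^r + 2·5^r for some r ≥ 0.
Then t[r+1] = -2t[r] + 14·5^r = -2·((-2)^r + 2·5^r) + 14·5^r = (-2)^{r+1} − 4·5^r + 14·5^r = (-2)^{r+1} + 10·5^r = (-2)^{r+1} + 2·5^{r+1}.
By induction, t[k] = (-2)^k + 2·5^k for all k ≥ 0.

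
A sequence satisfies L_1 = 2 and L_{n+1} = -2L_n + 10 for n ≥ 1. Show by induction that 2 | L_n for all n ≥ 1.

Base case: L_1 = 2 = 2·1, so 2 | L_1.
Assume 2 | L_j, so L_j = 2t for some integer t.
Then L_{j+1} = -2L_j + 10 = -2·(2t) + 10 = 2(-2t + 5), so 2 | L_{j+1}.
Hence 2 | L_n for every n ≥ 1, by induction.

2 | L_n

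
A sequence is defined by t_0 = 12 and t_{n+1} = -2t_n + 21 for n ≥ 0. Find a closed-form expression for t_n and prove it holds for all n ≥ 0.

Claim: t_n = 5·(-2)^n + 7.

Base case: t_0 = 12, and 5·(-2)^0 + 7 = 5 + 7 = 12.
Assume t_j = 5·(-2)^j + 7 for some j ≥ 0.
Then t_{j+1} = -2t_j + 21 = -2·(5·(-2)^j + 7) + 21 = -10·(-2)^j − 14 + 21 = 5·(-2)^{j+1} + 7.
So the formula holds for j+1, and by induction t_n = 5·(-2)^n + 7 for all n ≥ 0.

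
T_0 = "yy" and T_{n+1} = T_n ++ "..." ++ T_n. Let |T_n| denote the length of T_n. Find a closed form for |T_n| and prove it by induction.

Claim: |T_n| = 5·2^n − 3.

Base case: |T_0| = 2, and 5·2^0 − 3 = 2.
Assume |T_k| = 5·2^k − 3.
Then |T_{k+1}| = |T_k| + 3 + |T_k| = 2|T_k| + 3 = 2(5·2^k − 3) + 3 = 5·2^{k+1} − 6 + 3 = 5·2^{k+1} − 3.
This completes the inductive step, so |T_n| = 5·2^n − 3 for all n ≥ 0.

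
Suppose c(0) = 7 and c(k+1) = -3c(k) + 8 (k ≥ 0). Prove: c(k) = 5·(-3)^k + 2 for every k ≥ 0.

Base case: c(0) = 7, and 5·(-3)^0 + 2 = 5 + 2 = 7.
Assume c(j) = 5·(-3)^j + 2 for some j ≥ 0.
Then c(j+1) = -3c(j) + 8 = -3·(5·(-3)^j + 2) + 8 = -15·(-3)^j − 6 + 8 = 5·(-3)^{j+1} + 2.
By induction, c(k) = 5·(-3)^k + 2 for all k ≥ 0.

c(k) = 5·(-3)^k + 2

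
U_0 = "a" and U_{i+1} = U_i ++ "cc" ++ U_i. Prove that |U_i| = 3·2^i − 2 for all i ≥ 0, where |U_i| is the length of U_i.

Base case: |U_0| = 1, and 3·2^0 − 2 = 1.
Assume |U_r| = 3·2^r − 2.
Then |U_{r+1}| = |U_r| + 2 + |U_r| = 2|U_r| + 2 = 2(3·2^r − 2) + 2 = 3·2^{r+1} − 4 + 2 = 3·2^{r+1} − 2.
So the formula holds for r+1, and by induction |U_i| = 3·2^i − 2 for all i ≥ 0.

|U_i| = 3·2^i − 2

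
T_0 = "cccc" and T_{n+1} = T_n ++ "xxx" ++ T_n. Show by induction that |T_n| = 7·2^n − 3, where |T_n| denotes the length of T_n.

Base case: |T_0| = 4, and 7·2^0 − 3 = 4.
Assume |T_j| = 7·2^j − 3.
Then |T_{j+1}| = |T_j| + 3 + |T_j| = 2|T_j| + 3 = 2(7·2^j − 3) + 3 = 7·2^{j+1} − 6 + 3 = 7·2^{j+1} − 3.
So the formula holds for j+1, and by induction |T_n| = 7·2^n − 3 for all n ≥ 0.

|T_n| = 7·2^n − 3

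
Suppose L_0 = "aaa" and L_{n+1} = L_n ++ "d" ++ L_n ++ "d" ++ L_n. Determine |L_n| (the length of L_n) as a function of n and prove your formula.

Claim: |L_n| = 4·3^n − 1.

Base case: |L_0| = 3, and 4·3^0 − 1 = 3.
Assume |L_m| = 4·3^m − 1.
Then |L_{m+1}| = 3|L_m| + 2 = 3(4·3^m − 1) + 2 = 4·3^{m+1} − 3 + 2 = 4·3^{m+1} − 1.
So the formula holds for m+1, and by induction |L_n| = 4·3^n − 1 for all n ≥ 0.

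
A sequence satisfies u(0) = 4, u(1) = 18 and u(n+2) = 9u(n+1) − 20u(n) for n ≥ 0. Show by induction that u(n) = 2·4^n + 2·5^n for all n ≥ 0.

Base cases: u(0) = 4 and 2·4^0 + 2·5^0 = 4; u(1) = 18 and 2·4^1 + 2·5^1 = 18.
Assume u(j) = 2·4^j + 2·5^j for all 0 ≤ j ≤ r, where r ≥ 1.
Then u(r+1) = 9u(r) − 20u(r−1) = 9·(2·4^r + 2·5^r) − 20·(2·4^{r−1} + 2·5^{r−1}) = 2·(9·4 − 20)4^{r−1} + 2·(9·5 − 20)5^{r−1} = 32·4^{r−1} + 50·5^{r−1} = 2·4^{r+1} + 2·5^{r+1}.
Hence u(n) = 2·4^n + 2·5^n for every n ≥ 0, by strong induction.

u(n) = 2·4^n + 2·5^n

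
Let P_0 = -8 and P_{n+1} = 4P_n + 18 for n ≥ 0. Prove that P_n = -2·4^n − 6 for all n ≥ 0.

Base case: P_0 = -8, and -2·4^0 − 6 = -2 − 6 = -8.
Assume P_j = -2·4^j − 6 for some j ≥ 0.
Then P_{j+1} = 4P_j + 18 = 4·(-2·4^j − 6) + 18 = -8·4^j − 24 + 18 = -2·4^{j+1} − 6.
This completes the inductive step, so P_n = -2·4^n − 6 for all n ≥ 0.

P_n = -2·4^n − 6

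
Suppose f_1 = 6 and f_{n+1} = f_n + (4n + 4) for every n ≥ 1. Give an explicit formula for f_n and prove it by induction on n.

Claim: f_n = 2n^2 + 2n + 2.

Base case: f_1 = 6, and 2·1^2 + 2·1 + 2 = 6.
Assume f_m = 2m^2 + 2m + 2.
Then f_{m+1} = f_m + (4m + 4) = (2m^2 + 2m + 2) + (4m + 4) = 2m^2 + 6m + 6,
and 2·(m+1)^2 + 2·(m+1) + 2 = 2m^2 + 6m + 6.
By induction, f_n = 2n^2 + 2n + 2 for all n ≥ 1.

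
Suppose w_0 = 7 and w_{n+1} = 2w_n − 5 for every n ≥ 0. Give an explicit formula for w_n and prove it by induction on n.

Claim: w_n = 2^{n+1} + 5.

Base case: w_0 = 7, and 2^{0+1} + 5 = 2 + 5 = 7.
Assume w_k = 2^{k+1} + 5 for some k ≥ 0.
Then w_{k+1} = 2w_k − 5 = 2·(2^{k+1} + 5) − 5 = 2^{k+2} + 10 − 5 = 2^{k+2} + 5.
This completes the inductive step, so w_n = 2^{n+1} + 5 for all n ≥ 0.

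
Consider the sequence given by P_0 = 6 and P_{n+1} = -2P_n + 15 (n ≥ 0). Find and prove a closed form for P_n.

Claim: P_n = (-2)^n + 5.

Base case: P_0 = 6, and (-2)^0 + 5 = 1 + 5 = 6.
Assume P_m = (-2)^m + 5 for some m ≥ 0.
Then P_{m+1} = -2P_m + 15 = -2·((-2)^m + 5) + 15 = -2·(-2)^m − 10 + 15 = (-2)^{m+1} + 5.
Hence P_n = (-2)^n + 5 for every n ≥ 0, by induction.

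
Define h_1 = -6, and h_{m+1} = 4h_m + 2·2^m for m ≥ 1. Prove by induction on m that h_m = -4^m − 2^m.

Base case: h_1 = -6, and -4^1 − 2^1 = -4 − 2 = -6.
Assume h_r = -4^r − 2^r for some r ≥ 1.
Then h_{r+1} = 4h_r + 2·2^r = 4·(-4^r − 2^r) + 2·2^r = -4^{r+1} − 4·2^r + 2·2^r = -4^{r+1} − 2·2^r = -4^{r+1} − 2^{r+1}.
So the formula holds for r+1, and by induction h_m = -4^m − 2^m for all m ≥ 1.

h_m = -4^m − 2^m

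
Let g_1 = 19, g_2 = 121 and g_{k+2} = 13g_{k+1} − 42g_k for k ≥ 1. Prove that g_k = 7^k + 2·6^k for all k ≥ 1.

Base cases: g_1 = 19 and 7^1 + 2·6^1 = 19; g_2 = 121 and 7^2 + 2·6^2 = 121.
Assume g_j = 7^j + 2·6^j for all 1 ≤ j ≤ r, where r ≥ 2.
Then g_{r+1} = 13g_r − 42g_{r−1} = 13·(7^r + 2·6^r) − 42·(7^{r−1} + 2·6^{r−1}) = (13·7 − 42)7^{r−1} + 2·(13·6 − 42)6^{r−1} = 49·7^{r−1} + 72·6^{r−1} = 7^{r+1} + 2·6^{r+1}.
This completes the inductive step, so g_k = 7^k + 2·6^k for all k ≥ 1.

g_k = 7^k + 2·6^k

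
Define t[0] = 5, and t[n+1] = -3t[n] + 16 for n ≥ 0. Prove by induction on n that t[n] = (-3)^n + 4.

Base case: t[0] = 5, and (-3)^0 + 4 = 1 + 4 = 5.
Assume t[j] = (-3)^j + 4 for some j ≥ 0.
Then t[j+1] = -3t[j] + 16 = -3·((-3)^j + 4) + 16 = -3·(-3)^j − 12 + 16 = (-3)^{j+1} + 4.
By induction, t[n] = (-3)^n + 4 for all n ≥ 0.

t[n] = (-3)^n + 4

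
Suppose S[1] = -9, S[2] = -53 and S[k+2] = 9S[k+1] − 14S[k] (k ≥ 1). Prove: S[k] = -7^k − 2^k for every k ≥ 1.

Base cases: S[1] = -9 and -7^1 − 2^1 = -9; S[2] = -53 and -7^2 − 2^2 = -53.
Assume S[j] = -7^j − 2^j for all 1 ≤ j ≤ r, where r ≥ 2.
Then S[r+1] = 9S[r] − 14S[r−1] = 9·(-7^r − 2^r) − 14·(-7^{r−1} − 2^{r−1}) = -(9·7 − 14)7^{r−1} − (9·2 − 14)2^{r−1} = -49·7^{r−1} − 4·2^{r−1} = -7^{r+1} − 2^{r+1}.
This completes the inductive step, so S[k] = -7^k − 2^k for all k ≥ 1.

S[k] = -7^k − 2^k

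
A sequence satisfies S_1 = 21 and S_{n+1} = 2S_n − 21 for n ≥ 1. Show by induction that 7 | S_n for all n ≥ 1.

Base case: S_1 = 21 = 7·3, so 7 | S_1.
Assume 7 | S_r, so S_r = 7t for some integer t.
Then S_{r+1} = 2S_r − 21 = 2·(7t) − 21 = 7(2t − 3), so 7 | S_{r+1}.
By induction, 7 | S_n for all n ≥ 1.

7 | S_n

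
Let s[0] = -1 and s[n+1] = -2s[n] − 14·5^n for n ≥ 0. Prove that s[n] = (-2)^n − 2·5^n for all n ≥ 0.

Base case: s[0] = -1, and (-2)^0 − 2·5^0 = 1 − 2 = -1.
Assume s[r] = (-2)^r − 2·5^r for some r ≥ 0.
Then s[r+1] = -2s[r] − 14·5^r = -2·((-2)^r − 2·5^r) − 14·5^r = (-2)^{r+1} + 4·5^r − 14·5^r = (-2)^{r+1} − 10·5^r = (-2)^{r+1} − 2·5^{r+1}.
Hence s[n] = (-2)^n − 2·5^n for every n ≥ 0, by induction.

s[n] = (-2)^n − 2·5^n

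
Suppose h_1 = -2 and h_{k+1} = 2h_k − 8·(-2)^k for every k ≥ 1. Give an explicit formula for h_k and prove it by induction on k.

Claim: h_k = 2^k + 2·(-2)^k.

Base case: h_1 = -2, and 2^1 + 2·(-2)^1 = 2 − 4 = -2.
Assume h_m = 2^m + 2·(-2)^m for some m ≥ 1.
Then h_{m+1} = 2h_m − 8·(-2)^m = 2·(2^m + 2·(-2)^m) − 8·(-2)^m = 2^{m+1} + 4·(-2)^m − 8·(-2)^m = 2^{m+1} − 4·(-2)^m = 2^{m+1} + 2·(-2)^{m+1}.
By induction, h_k = 2^k + 2·(-2)^k for all k ≥ 1.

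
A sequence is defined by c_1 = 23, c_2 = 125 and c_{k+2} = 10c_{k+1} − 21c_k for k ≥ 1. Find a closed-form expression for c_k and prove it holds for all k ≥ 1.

Claim: c_k = 3·3^k + 2·7^k.

Base cases: c_1 = 23 and 3·3^1 + 2·7^1 = 23; c_2 = 125 and 3·3^2 + 2·7^2 = 125.
Assume c_j = 3·3^j + 2·7^j for all 1 ≤ j ≤ m, where m ≥ 2.
Then c_{m+1} = 10c_m − 21c_{m−1} = 10·(3·3^m + 2·7^m) − 21·(3·3^{m−1} + 2·7^{m−1}) = 3·(10·3 − 21)3^{m−1} + 2·(10·7 − 21)7^{m−1} = 27·3^{m−1} + 98·7^{m−1} = 3·3^{m+1} + 2·7^{m+1}.
By strong induction, c_k = 3·3^k + 2·7^k for all k ≥ 1.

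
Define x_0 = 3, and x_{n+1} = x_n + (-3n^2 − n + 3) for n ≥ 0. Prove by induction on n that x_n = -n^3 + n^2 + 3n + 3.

Base case: x_0 = 3, and -0^3 + 0^2 + 3·0 + 3 = 3.
Assume x_r = -r^3 + r^2 + 3r + 3.
Then x_{r+1} = x_r + (-3r^2 − r + 3) = (-r^3 + r^2 + 3r + 3) + (-3r^2 − r + 3) = -r^3 − 2r^2 + 2r + 6,
and -(r+1)^3 + (r+1)^2 + 3·(r+1) + 3 = -r^3 − 2r^2 + 2r + 6.
Hence x_n = -n^3 + n^2 + 3n + 3 for every n ≥ 0, by induction.

x_n = -n^3 + n^2 + 3n + 3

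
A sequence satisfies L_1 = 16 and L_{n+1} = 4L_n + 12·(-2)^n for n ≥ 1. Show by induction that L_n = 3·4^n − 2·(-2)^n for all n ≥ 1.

Base case: L_1 = 16, and 3·4^1 − 2·(-2)^1 = 12 + 4 = 16.
Assume L_k = 3·4^k − 2·(-2)^k for some k ≥ 1.
Then L_{k+1} = 4L_k + 12·(-2)^k = 4·(3·4^k − 2·(-2)^k) + 12·(-2)^k = 3·4^{k+1} − 8·(-2)^k + 12·(-2)^k = 3·4^{k+1} + 4·(-2)^k = 3·4^{k+1} − 2·(-2)^{k+1}.
Hence L_n = 3·4^n − 2·(-2)^n for every n ≥ 1, by induction.

L_n = 3·4^n − 2·(-2)^n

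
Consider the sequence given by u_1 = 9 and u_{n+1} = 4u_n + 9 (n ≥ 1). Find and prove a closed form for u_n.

Claim: u_n = 3·4^n − 3.

Base case: u_1 = 9, and 3·4^1 − 3 = 12 − 3 = 9.
Assume u_k = 3·4^k − 3 for some k ≥ 1.
Then u_{k+1} = 4u_k + 9 = 4·(3·4^k − 3) + 9 = 12·4^k − 12 + 9 = 3·4^{k+1} − 3.
Hence u_n = 3·4^n − 3 for every n ≥ 1, by induction.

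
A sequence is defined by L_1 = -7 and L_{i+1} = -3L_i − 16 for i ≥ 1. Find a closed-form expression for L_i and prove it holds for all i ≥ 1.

Claim: L_i = (-3)^i − 4.

Base case: L_1 = -7, and (-3)^1 − 4 = -3 − 4 = -7.
Assume L_r = (-3)^r − 4 for some r ≥ 1.
Then L_{r+1} = -3L_r − 16 = -3·((-3)^r − 4) − 16 = -3·(-3)^r + 12 − 16 = (-3)^{r+1} − 4.
By induction, L_i = (-3)^i − 4 for all i ≥ 1.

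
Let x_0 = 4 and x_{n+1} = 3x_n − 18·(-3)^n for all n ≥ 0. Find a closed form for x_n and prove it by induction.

Claim: x_n = 3^n + 3·(-3)^n.

Base case: x_0 = 4, and 3^0 + 3·(-3)^0 = 1 + 3 = 4.
Assume x_j = 3^j + 3·(-3)^j for some j ≥ 0.
Then x_{j+1} = 3x_j − 18·(-3)^j = 3·(3^j + 3·(-3)^j) − 18·(-3)^j = 3^{j+1} + 9·(-3)^j − 18·(-3)^j = 3^{j+1} − 9·(-3)^j = 3^{j+1} + 3·(-3)^{j+1}.
Hence x_n = 3^n + 3·(-3)^n for every n ≥ 0, by induction.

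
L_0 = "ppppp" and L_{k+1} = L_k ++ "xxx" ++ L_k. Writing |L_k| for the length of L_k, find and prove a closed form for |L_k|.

Claim: |L_k| = 2^{k+3} − 3.

Base case: |L_0| = 5, and 2^{0+3} − 3 = 5.
Assume |L_m| = 2^{m+3} − 3.
Then |L_{m+1}| = |L_m| + 3 + |L_m| = 2|L_m| + 3 = 2(2^{m+3} − 3) + 3 = 2^{m+1+3} − 6 + 3 = 2^{m+1+3} − 3.
Hence |L_k| = 2^{k+3} − 3 for every k ≥ 0, by induction.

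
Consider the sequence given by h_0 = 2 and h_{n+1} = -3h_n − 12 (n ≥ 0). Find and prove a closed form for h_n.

Claim: h_n = 5·(-3)^n − 3.

Base case: h_0 = 2, and 5·(-3)^0 − 3 = 5 − 3 = 2.
Assume h_r = 5·(-3)^r − 3 for some r ≥ 0.
Then h_{r+1} = -3h_r − 12 = -3·(5·(-3)^r − 3) − 12 = -15·(-3)^r + 9 − 12 = 5·(-3)^{r+1} − 3.
This completes the inductive step, so h_n = 5·(-3)^n − 3 for all n ≥ 0.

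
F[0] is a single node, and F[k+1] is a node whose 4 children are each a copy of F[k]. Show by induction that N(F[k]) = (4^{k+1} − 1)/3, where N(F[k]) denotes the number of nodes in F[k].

Base case: N(F[0]) = 1, and (4^{0+1} − 1)/3 = 1.
Assume N(F[m]) = (4^{m+1} − 1)/3.
Then N(F[m+1]) = 1 + 4N(F[m]) = 1 + 4·(4^{m+1} − 1)/3 = 1 + (4^{m+2} − 4)/3 = (3 + 4^{m+2} − 4)/3 = (4^{m+2} − 1)/3.
Hence N(F[k]) = (4^{k+1} − 1)/3 for every k ≥ 0, by induction.

N(F[k]) = (4^{k+1} − 1)/3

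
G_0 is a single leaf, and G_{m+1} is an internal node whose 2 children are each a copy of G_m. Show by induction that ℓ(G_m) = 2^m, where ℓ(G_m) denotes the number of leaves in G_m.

Base case: ℓ(G_0) = 1, and 2^0 = 1.
Assume ℓ(G_k) = 2^k.
Then ℓ(G_{k+1}) = 2·ℓ(G_k) = 2·2^k = 2^{k+1}.
This completes the inductive step, so ℓ(G_m) = 2^m for all m ≥ 0.

ℓ(G_m) = 2^m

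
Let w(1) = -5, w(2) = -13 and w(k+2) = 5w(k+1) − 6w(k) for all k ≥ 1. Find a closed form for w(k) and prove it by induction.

Claim: w(k) = -3^k − 2^k.

Base cases: w(1) = -5 and -3^1 − 2^1 = -5; w(2) = -13 and -3^2 − 2^2 = -13.
Assume w(j) = -3^j − 2^j for all 1 ≤ j ≤ m, where m ≥ 2.
Then w(m+1) = 5w(m) − 6w(m−1) = 5·(-3^m − 2^m) − 6·(-3^{m−1} − 2^{m−1}) = -(5·3 − 6)3^{m−1} − (5·2 − 6)2^{m−1} = -9·3^{m−1} − 4·2^{m−1} = -3^{m+1} − 2^{m+1}.
So the formula holds for m+1, and by strong induction w(k) = -3^k − 2^k for all k ≥ 1.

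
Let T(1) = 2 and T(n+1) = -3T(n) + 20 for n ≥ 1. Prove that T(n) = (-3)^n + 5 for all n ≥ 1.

Base case: T(1) = 2, and (-3)^1 + 5 = -3 + 5 = 2.
Assume T(m) = (-3)^m + 5 for some m ≥ 1.
Then T(m+1) = -3T(m) + 20 = -3·((-3)^m + 5) + 20 = -3·(-3)^m − 15 + 20 = (-3)^{m+1} + 5.
Hence T(n) = (-3)^n + 5 for every n ≥ 1, by induction.

T(n) = (-3)^n + 5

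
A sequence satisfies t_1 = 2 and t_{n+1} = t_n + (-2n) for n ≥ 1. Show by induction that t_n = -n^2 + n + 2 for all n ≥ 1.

Base case: t_1 = 2, and -1^2 + 1 + 2 = 2.
Assume t_j = -j^2 + j + 2.
Then t_{j+1} = t_j + (-2j) = (-j^2 + j + 2) + (-2j) = -j^2 − j + 2,
and -(j+1)^2 + (j+1) + 2 = -j^2 − j + 2.
By induction, t_n = -n^2 + n + 2 for all n ≥ 1.

t_n = -n^2 + n + 2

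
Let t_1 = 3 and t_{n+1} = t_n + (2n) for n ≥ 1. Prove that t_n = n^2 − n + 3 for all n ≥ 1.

Base case: t_1 = 3, and 1^2 − 1 + 3 = 3.
Assume t_k = k^2 − k + 3.
Then t_{k+1} = t_k + (2k) = (k^2 − k + 3) + (2k) = k^2 + k + 3,
and (k+1)^2 − (k+1) + 3 = k^2 + k + 3.
By induction, t_n = n^2 − n + 3 for all n ≥ 1.

t_n = n^2 − n + 3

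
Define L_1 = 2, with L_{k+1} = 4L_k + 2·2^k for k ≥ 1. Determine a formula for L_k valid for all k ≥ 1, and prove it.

Claim: L_k = 4^k − 2^k.

Base case: L_1 = 2, and 4^1 − 2^1 = 4 − 2 = 2.
Assume L_m = 4^m − 2^m for some m ≥ 1.
Then L_{m+1} = 4L_m + 2·2^m = 4·(4^m − 2^m) + 2·2^m = 4^{m+1} − 4·2^m + 2·2^m = 4^{m+1} − 2·2^m = 4^{m+1} − 2^{m+1}.
So the formula holds for m+1, and by induction L_k = 4^k − 2^k for all k ≥ 1.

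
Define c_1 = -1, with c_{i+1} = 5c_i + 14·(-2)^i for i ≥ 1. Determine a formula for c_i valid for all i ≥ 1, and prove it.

Claim: c_i = -5^i − 2·(-2)^i.

Base case: c_1 = -1, and -5^1 − 2·(-2)^1 = -5 + 4 = -1.
Assume c_j = -5^j − 2·(-2)^j for some j ≥ 1.
Then c_{j+1} = 5c_j + 14·(-2)^j = 5·(-5^j − 2·(-2)^j) + 14·(-2)^j = -5^{j+1} − 10·(-2)^j + 14·(-2)^j = -5^{j+1} + 4·(-2)^j = -5^{j+1} − 2·(-2)^{j+1}.
So the formula holds for j+1, and by induction c_i = -5^i − 2·(-2)^i for all i ≥ 1.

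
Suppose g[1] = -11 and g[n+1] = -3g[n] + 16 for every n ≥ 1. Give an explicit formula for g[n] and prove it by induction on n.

Claim: g[n] = 5·(-3)^n + 4.

Base case: g[1] = -11, and 5·(-3)^1 + 4 = -15 + 4 = -11.
Assume g[m] = 5·(-3)^m + 4 for some m ≥ 1.
Then g[m+1] = -3g[m] + 16 = -3·(5·(-3)^m + 4) + 16 = -15·(-3)^m − 12 + 16 = 5·(-3)^{m+1} + 4.
This completes the inductive step, so g[n] = 5·(-3)^n + 4 for all n ≥ 1.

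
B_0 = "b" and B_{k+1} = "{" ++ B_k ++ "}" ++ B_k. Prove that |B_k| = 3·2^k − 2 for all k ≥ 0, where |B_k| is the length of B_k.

Base case: |B_0| = 1, and 3·2^0 − 2 = 1.
Assume |B_j| = 3·2^j − 2.
Then |B_{j+1}| = 1 + |B_j| + 1 + |B_j| = 2|B_j| + 2 = 2(3·2^j − 2) + 2 = 3·2^{j+1} − 4 + 2 = 3·2^{j+1} − 2.
By induction, |B_k| = 3·2^k − 2 for all k ≥ 0.

|B_k| = 3·2^k − 2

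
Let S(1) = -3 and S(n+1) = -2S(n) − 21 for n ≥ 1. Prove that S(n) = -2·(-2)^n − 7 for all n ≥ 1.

Base case: S(1) = -3, and -2·(-2)^1 − 7 = 4 − 7 = -3.
Assume S(m) = -2·(-2)^m − 7 for some m ≥ 1.
Then S(m+1) = -2S(m) − 21 = -2·(-2·(-2)^m − 7) − 21 = 4·(-2)^m + 14 − 21 = -2·(-2)^{m+1} − 7.
So the formula holds for m+1, and by induction S(n) = -2·(-2)^n − 7 for all n ≥ 1.

S(n) = -2·(-2)^n − 7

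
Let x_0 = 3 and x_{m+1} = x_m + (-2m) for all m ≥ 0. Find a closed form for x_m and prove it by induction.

Claim: x_m = -m^2 + m + 3.

Base case: x_0 = 3, and -0^2 + 0 + 3 = 3.
Assume x_j = -j^2 + j + 3.
Then x_{j+1} = x_j + (-2j) = (-j^2 + j + 3) + (-2j) = -j^2 − j + 3,
and -(j+1)^2 + (j+1) + 3 = -j^2 − j + 3.
By induction, x_m = -m^2 + m + 3 for all m ≥ 0.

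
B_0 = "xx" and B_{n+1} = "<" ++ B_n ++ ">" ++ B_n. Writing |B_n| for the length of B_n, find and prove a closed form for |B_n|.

Claim: |B_n| = 2^{n+2} − 2.

Base case: |B_0| = 2, and 2^{0+2} − 2 = 2.
Assume |B_j| = 2^{j+2} − 2.
Then |B_{j+1}| = 1 + |B_j| + 1 + |B_j| = 2|B_j| + 2 = 2(2^{j+2} − 2) + 2 = 2^{j+3} − 4 + 2 = 2^{j+3} − 2.
So the formula holds for j+1, and by induction |B_n| = 2^{n+2} − 2 for all n ≥ 0.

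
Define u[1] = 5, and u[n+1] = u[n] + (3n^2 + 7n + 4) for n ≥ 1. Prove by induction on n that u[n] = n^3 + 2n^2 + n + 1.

Base case: u[1] = 5, and 1^3 + 2·1^2 + 1 + 1 = 5.
Assume u[m] = m^3 + 2m^2 + m + 1.
Then u[m+1] = u[m] + (3m^2 + 7m + 4) = (m^3 + 2m^2 + m + 1) + (3m^2 + 7m + 4) = m^3 + 5m^2 + 8m + 5,
and (m+1)^3 + 2·(m+1)^2 + (m+1) + 1 = m^3 + 5m^2 + 8m + 5.
By induction, u[n] = n^3 + 2n^2 + n + 1 for all n ≥ 1.

u[n] = n^3 + 2n^2 + n + 1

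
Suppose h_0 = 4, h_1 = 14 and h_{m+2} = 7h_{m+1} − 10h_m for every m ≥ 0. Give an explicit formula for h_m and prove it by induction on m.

Claim: h_m = 2·5^m + 2·2^m.

Base cases: h_0 = 4 and 2·5^0 + 2·2^0 = 4; h_1 = 14 and 2·5^1 + 2·2^1 = 14.
Assume h_i = 2·5^i + 2·2^i for all 0 ≤ i ≤ j, where j ≥ 1.
Then h_{j+1} = 7h_j − 10h_{j−1} = 7·(2·5^j + 2·2^j) − 10·(2·5^{j−1} + 2·2^{j−1}) = 2·(7·5 − 10)5^{j−1} + 2·(7·2 − 10)2^{j−1} = 50·5^{j−1} + 8·2^{j−1} = 2·5^{j+1} + 2·2^{j+1}.
Hence h_m = 2·5^m + 2·2^m for every m ≥ 0, by strong induction.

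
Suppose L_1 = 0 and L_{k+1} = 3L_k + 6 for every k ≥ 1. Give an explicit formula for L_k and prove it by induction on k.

Claim: L_k = 3^k − 3.

Base case: L_1 = 0, and 3^1 − 3 = 3 − 3 = 0.
Assume L_m = 3^m − 3 for some m ≥ 1.
Then L_{m+1} = 3L_m + 6 = 3·(3^m − 3) + 6 = 3^{m+1} − 9 + 6 = 3^{m+1} − 3.
By induction, L_k = 3^k − 3 for all k ≥ 1.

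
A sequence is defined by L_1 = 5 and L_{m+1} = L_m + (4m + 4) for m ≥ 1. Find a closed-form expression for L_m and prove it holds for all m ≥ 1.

Claim: L_m = 2m^2 + 2m + 1.

Base case: L_1 = 5, and 2·1^2 + 2·1 + 1 = 5.
Assume L_r = 2r^2 + 2r + 1.
Then L_{r+1} = L_r + (4r + 4) = (2r^2 + 2r + 1) + (4r + 4) = 2r^2 + 6r + 5,
and 2·(r+1)^2 + 2·(r+1) + 1 = 2r^2 + 6r + 5.
This completes the inductive step, so L_m = 2m^2 + 2m + 1 for all m ≥ 1.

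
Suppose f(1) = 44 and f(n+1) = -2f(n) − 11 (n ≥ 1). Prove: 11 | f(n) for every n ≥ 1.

Base case: f(1) = 44 = 11·4, so 11 | f(1).
Assume 11 | f(m), so f(m) = 11t for some integer t.
Then f(m+1) = -2f(m) − 11 = -2·(11t) − 11 = 11(-2t − 1), so 11 | f(m+1).
So the property holds for m+1, and by induction 11 | f(n) for all n ≥ 1.

11 | f(n)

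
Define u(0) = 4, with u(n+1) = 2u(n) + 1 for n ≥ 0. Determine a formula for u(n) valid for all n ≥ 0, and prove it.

Claim: u(n) = 5·2^n − 1.

Base case: u(0) = 4, and 5·2^0 − 1 = 5 − 1 = 4.
Assume u(j) = 5·2^j − 1 for some j ≥ 0.
Then u(j+1) = 2u(j) + 1 = 2·(5·2^j − 1) + 1 = 10·2^j − 2 + 1 = 5·2^{j+1} − 1.
This completes the inductive step, so u(n) = 5·2^n − 1 for all n ≥ 0.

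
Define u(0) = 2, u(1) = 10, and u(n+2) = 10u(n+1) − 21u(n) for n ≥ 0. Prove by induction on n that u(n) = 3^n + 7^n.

Base cases: u(0) = 2 and 3^0 + 7^0 = 2; u(1) = 10 and 3^1 + 7^1 = 10.
Assume u(j) = 3^j + 7^j for all 0 ≤ j ≤ r, where r ≥ 1.
Then u(r+1) = 10u(r) − 21u(r−1) = 10·(3^r + 7^r) − 21·(3^{r−1} + 7^{r−1}) = (10·3 − 21)3^{r−1} + (10·7 − 21)7^{r−1} = 9·3^{r−1} + 49·7^{r−1} = 3^{r+1} + 7^{r+1}.
By strong induction, u(n) = 3^n + 7^n for all n ≥ 0.

u(n) = 3^n + 7^n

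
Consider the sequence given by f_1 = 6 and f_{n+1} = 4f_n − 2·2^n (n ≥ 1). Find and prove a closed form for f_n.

Claim: f_n = 4^n + 2^n.

Base case: f_1 = 6, and 4^1 + 2^1 = 4 + 2 = 6.
Assume f_r = 4^r + 2^r for some r ≥ 1.
Then f_{r+1} = 4f_r − 2·2^r = 4·(4^r + 2^r) − 2·2^r = 4^{r+1} + 4·2^r − 2·2^r = 4^{r+1} + 2·2^r = 4^{r+1} + 2^{r+1}.
This completes the inductive step, so f_n = 4^n + 2^n for all n ≥ 1.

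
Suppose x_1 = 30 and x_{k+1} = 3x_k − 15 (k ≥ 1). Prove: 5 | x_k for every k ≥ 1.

Base case: x_1 = 30 = 5·6, so 5 | x_1.
Assume 5 | x_m, so x_m = 5t for some integer t.
Then x_{m+1} = 3x_m − 15 = 3·(5t) − 15 = 5(3t − 3), so 5 | x_{m+1}.
This completes the inductive step, so 5 | x_k for all k ≥ 1.

5 | x_k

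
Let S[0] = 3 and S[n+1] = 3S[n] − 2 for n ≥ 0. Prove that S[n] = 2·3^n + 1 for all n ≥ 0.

Base case: S[0] = 3, and 2·3^0 + 1 = 2 + 1 = 3.
Assume S[k] = 2·3^k + 1 for some k ≥ 0.
Then S[k+1] = 3S[k] − 2 = 3·(2·3^k + 1) − 2 = 6·3^k + 3 − 2 = 2·3^{k+1} + 1.
By induction, S[n] = 2·3^n + 1 for all n ≥ 0.

S[n] = 2·3^n + 1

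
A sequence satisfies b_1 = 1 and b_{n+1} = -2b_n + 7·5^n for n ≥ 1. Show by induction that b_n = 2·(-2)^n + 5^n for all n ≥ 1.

Base case: b_1 = 1, and 2·(-2)^1 + 5^1 = -4 + 5 = 1.
Assume b_j = 2·(-2)^j + 5^j for some j ≥ 1.
Then b_{j+1} = -2b_j + 7·5^j = -2·(2·(-2)^j + 5^j) + 7·5^j = 2·(-2)^{j+1} − 2·5^j + 7·5^j = 2·(-2)^{j+1} + 5·5^j = 2·(-2)^{j+1} + 5^{j+1}.
This completes the inductive step, so b_n = 2·(-2)^n + 5^n for all n ≥ 1.

b_n = 2·(-2)^n + 5^n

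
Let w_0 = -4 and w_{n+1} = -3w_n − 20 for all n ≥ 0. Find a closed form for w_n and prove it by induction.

Claim: w_n = (-3)^n − 5.

Base case: w_0 = -4, and (-3)^0 − 5 = 1 − 5 = -4.
Assume w_j = (-3)^j − 5 for some j ≥ 0.
Then w_{j+1} = -3w_j − 20 = -3·((-3)^j − 5) − 20 = -3·(-3)^j + 15 − 20 = (-3)^{j+1} − 5.
Hence w_n = (-3)^n − 5 for every n ≥ 0, by induction.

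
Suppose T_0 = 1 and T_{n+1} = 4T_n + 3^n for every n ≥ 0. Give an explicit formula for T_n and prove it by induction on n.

Claim: T_n = 2·4^n − 3^n.

Base case: T_0 = 1, and 2·4^0 − 3^0 = 2 − 1 = 1.
Assume T_r = 2·4^r − 3^r for some r ≥ 0.
Then T_{r+1} = 4T_r + 3^r = 4·(2·4^r − 3^r) + 3^r = 2·4^{r+1} − 4·3^r + 3^r = 2·4^{r+1} − 3·3^r = 2·4^{r+1} − 3^{r+1}.
This completes the inductive step, so T_n = 2·4^n − 3^n for all n ≥ 0.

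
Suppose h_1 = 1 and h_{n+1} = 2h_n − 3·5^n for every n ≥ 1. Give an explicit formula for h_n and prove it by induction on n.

Claim: h_n = 3·2^n − 5^n.

Base case: h_1 = 1, and 3·2^1 − 5^1 = 6 − 5 = 1.
Assume h_m = 3·2^m − 5^m for some m ≥ 1.
Then h_{m+1} = 2h_m − 3·5^m = 2·(3·2^m − 5^m) − 3·5^m = 3·2^{m+1} − 2·5^m − 3·5^m = 3·2^{m+1} − 5·5^m = 3·2^{m+1} − 5^{m+1}.
This completes the inductive step, so h_n = 3·2^n − 5^n for all n ≥ 1.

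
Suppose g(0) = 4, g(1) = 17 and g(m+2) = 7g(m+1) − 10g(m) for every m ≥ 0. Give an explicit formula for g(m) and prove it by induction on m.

Claim: g(m) = 3·5^m + 2^m.

Base cases: g(0) = 4 and 3·5^0 + 2^0 = 4; g(1) = 17 and 3·5^1 + 2^1 = 17.
Assume g(i) = 3·5^i + 2^i for all 0 ≤ i ≤ j, where j ≥ 1.
Then g(j+1) = 7g(j) − 10g(j−1) = 7·(3·5^j + 2^j) − 10·(3·5^{j−1} + 2^{j−1}) = 3·(7·5 − 10)5^{j−1} + (7·2 − 10)2^{j−1} = 75·5^{j−1} + 4·2^{j−1} = 3·5^{j+1} + 2^{j+1}.
This completes the inductive step, so g(m) = 3·5^m + 2^m for all m ≥ 0.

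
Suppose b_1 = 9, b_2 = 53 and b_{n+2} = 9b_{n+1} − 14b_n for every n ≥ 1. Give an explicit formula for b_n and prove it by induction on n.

Claim: b_n = 7^n + 2^n.

Base cases: b_1 = 9 and 7^1 + 2^1 = 9; b_2 = 53 and 7^2 + 2^2 = 53.
Assume b_j = 7^j + 2^j for all 1 ≤ j ≤ m, where m ≥ 2.
Then b_{m+1} = 9b_m − 14b_{m−1} = 9·(7^m + 2^m) − 14·(7^{m−1} + 2^{m−1}) = (9·7 − 14)7^{m−1} + (9·2 − 14)2^{m−1} = 49·7^{m−1} + 4·2^{m−1} = 7^{m+1} + 2^{m+1}.
By strong induction, b_n = 7^n + 2^n for all n ≥ 1.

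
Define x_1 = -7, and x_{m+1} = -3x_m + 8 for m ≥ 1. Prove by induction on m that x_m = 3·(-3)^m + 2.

Base case: x_1 = -7, and 3·(-3)^1 + 2 = -9 + 2 = -7.
Assume x_k = 3·(-3)^k + 2 for some k ≥ 1.
Then x_{k+1} = -3x_k + 8 = -3·(3·(-3)^k + 2) + 8 = -9·(-3)^k − 6 + 8 = 3·(-3)^{k+1} + 2.
This completes the inductive step, so x_m = 3·(-3)^m + 2 for all m ≥ 1.

x_m = 3·(-3)^m + 2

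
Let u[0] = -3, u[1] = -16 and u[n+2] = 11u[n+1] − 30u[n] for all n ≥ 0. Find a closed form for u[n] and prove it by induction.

Claim: u[n] = -6^n − 2·5^n.

Base cases: u[0] = -3 and -6^0 − 2·5^0 = -3; u[1] = -16 and -6^1 − 2·5^1 = -16.
Assume u[j] = -6^j − 2·5^j for all 0 ≤ j ≤ r, where r ≥ 1.
Then u[r+1] = 11u[r] − 30u[r−1] = 11·(-6^r − 2·5^r) − 30·(-6^{r−1} − 2·5^{r−1}) = -(11·6 − 30)6^{r−1} − 2·(11·5 − 30)5^{r−1} = -36·6^{r−1} − 50·5^{r−1} = -6^{r+1} − 2·5^{r+1}.
By strong induction, u[n] = -6^n − 2·5^n for all n ≥ 0.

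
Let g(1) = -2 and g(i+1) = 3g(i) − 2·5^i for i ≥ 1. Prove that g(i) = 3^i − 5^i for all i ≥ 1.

Base case: g(1) = -2, and 3^1 − 5^1 = 3 − 5 = -2.
Assume g(k) = 3^k − 5^k for some k ≥ 1.
Then g(k+1) = 3g(k) − 2·5^k = 3·(3^k − 5^k) − 2·5^k = 3^{k+1} − 3·5^k − 2·5^k = 3^{k+1} − 5·5^k = 3^{k+1} − 5^{k+1}.
By induction, g(i) = 3^i − 5^i for all i ≥ 1.

g(i) = 3^i − 5^i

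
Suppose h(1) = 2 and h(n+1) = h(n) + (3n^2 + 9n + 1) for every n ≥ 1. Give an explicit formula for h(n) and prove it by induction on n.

Claim: h(n) = n^3 + 3n^2 − 3n + 1.

Base case: h(1) = 2, and 1^3 + 3·1^2 − 3·1 + 1 = 2.
Assume h(m) = m^3 + 3m^2 − 3m + 1.
Then h(m+1) = h(m) + (3m^2 + 9m + 1) = (m^3 + 3m^2 − 3m + 1) + (3m^2 + 9m + 1) = m^3 + 6m^2 + 6m + 2,
and (m+1)^3 + 3·(m+1)^2 − 3·(m+1) + 1 = m^3 + 6m^2 + 6m + 2.
By induction, h(n) = n^3 + 3n^2 − 3n + 1 for all n ≥ 1.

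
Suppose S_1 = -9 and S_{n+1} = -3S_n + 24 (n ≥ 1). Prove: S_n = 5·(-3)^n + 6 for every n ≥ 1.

Base case: S_1 = -9, and 5·(-3)^1 + 6 = -15 + 6 = -9.
Assume S_m = 5·(-3)^m + 6 for some m ≥ 1.
Then S_{m+1} = -3S_m + 24 = -3·(5·(-3)^m + 6) + 24 = -15·(-3)^m − 18 + 24 = 5·(-3)^{m+1} + 6.
By induction, S_n = 5·(-3)^n + 6 for all n ≥ 1.

S_n = 5·(-3)^n + 6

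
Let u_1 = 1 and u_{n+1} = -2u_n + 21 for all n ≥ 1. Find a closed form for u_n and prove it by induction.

Claim: u_n = 3·(-2)^n + 7.

Base case: u_1 = 1, and 3·(-2)^1 + 7 = -6 + 7 = 1.
Assume u_m = 3·(-2)^m + 7 for some m ≥ 1.
Then u_{m+1} = -2u_m + 21 = -2·(3·(-2)^m + 7) + 21 = -6·(-2)^m − 14 + 21 = 3·(-2)^{m+1} + 7.
So the formula holds for m+1, and by induction u_n = 3·(-2)^n + 7 for all n ≥ 1.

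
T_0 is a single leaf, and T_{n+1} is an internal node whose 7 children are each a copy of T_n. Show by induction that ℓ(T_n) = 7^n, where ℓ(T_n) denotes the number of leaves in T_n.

Base case: ℓ(T_0) = 1, and 7^0 = 1.
Assume ℓ(T_m) = 7^m.
Then ℓ(T_{m+1}) = 7·ℓ(T_m) = 7·7^m = 7^{m+1}.
By induction, ℓ(T_n) = 7^n for all n ≥ 0.

ℓ(T_n) = 7^n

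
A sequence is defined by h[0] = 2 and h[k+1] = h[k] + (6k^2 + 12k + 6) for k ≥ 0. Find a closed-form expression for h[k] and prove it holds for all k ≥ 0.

Claim: h[k] = 2k^3 + 3k^2 + k + 2.

Base case: h[0] = 2, and 2·0^3 + 3·0^2 + 0 + 2 = 2.
Assume h[r] = 2r^3 + 3r^2 + r + 2.
Then h[r+1] = h[r] + (6r^2 + 12r + 6) = (2r^3 + 3r^2 + r + 2) + (6r^2 + 12r + 6) = 2r^3 + 9r^2 + 13r + 8,
and 2·(r+1)^3 + 3·(r+1)^2 + (r+1) + 2 = 2r^3 + 9r^2 + 13r + 8.
This completes the inductive step, so h[k] = 2k^3 + 3k^2 + k + 2 for all k ≥ 0.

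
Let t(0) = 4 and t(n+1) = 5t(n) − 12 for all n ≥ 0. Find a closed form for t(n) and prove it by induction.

Claim: t(n) = 5^n + 3.

Base case: t(0) = 4, and 5^0 + 3 = 1 + 3 = 4.
Assume t(k) = 5^k + 3 for some k ≥ 0.
Then t(k+1) = 5t(k) − 12 = 5·(5^k + 3) − 12 = 5^{k+1} + 15 − 12 = 5^{k+1} + 3.
So the formula holds for k+1, and by induction t(n) = 5^n + 3 for all n ≥ 0.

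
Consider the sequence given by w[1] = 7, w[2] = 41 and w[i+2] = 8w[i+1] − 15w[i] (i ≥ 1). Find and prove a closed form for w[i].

Claim: w[i] = -3^i + 2·5^i.

Base cases: w[1] = 7 and -3^1 + 2·5^1 = 7; w[2] = 41 and -3^2 + 2·5^2 = 41.
Assume w[j] = -3^j + 2·5^j for all 1 ≤ j ≤ r, where r ≥ 2.
Then w[r+1] = 8w[r] − 15w[r−1] = 8·(-3^r + 2·5^r) − 15·(-3^{r−1} + 2·5^{r−1}) = -(8·3 − 15)3^{r−1} + 2·(8·5 − 15)5^{r−1} = -9·3^{r−1} + 50·5^{r−1} = -3^{r+1} + 2·5^{r+1}.
So the formula holds for r+1, and by strong induction w[i] = -3^i + 2·5^i for all i ≥ 1.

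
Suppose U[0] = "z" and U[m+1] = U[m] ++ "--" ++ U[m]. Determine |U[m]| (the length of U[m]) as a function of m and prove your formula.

Claim: |U[m]| = 3·2^m − 2.

Base case: |U[0]| = 1, and 3·2^0 − 2 = 1.
Assume |U[j]| = 3·2^j − 2.
Then |U[j+1]| = |U[j]| + 2 + |U[j]| = 2|U[j]| + 2 = 2(3·2^j − 2) + 2 = 3·2^{j+1} − 4 + 2 = 3·2^{j+1} − 2.
By induction, |U[m]| = 3·2^m − 2 for all m ≥ 0.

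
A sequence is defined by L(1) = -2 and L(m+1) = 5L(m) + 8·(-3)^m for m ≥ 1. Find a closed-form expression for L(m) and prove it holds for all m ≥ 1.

Claim: L(m) = -5^m − (-3)^m.

Base case: L(1) = -2, and -5^1 − (-3)^1 = -5 + 3 = -2.
Assume L(j) = -5^j − (-3)^j for some j ≥ 1.
Then L(j+1) = 5L(j) + 8·(-3)^j = 5·(-5^j − (-3)^j) + 8·(-3)^j = -5^{j+1} − 5·(-3)^j + 8·(-3)^j = -5^{j+1} + 3·(-3)^j = -5^{j+1} − (-3)^{j+1}.
So the formula holds for j+1, and by induction L(m) = -5^m − (-3)^m for all m ≥ 1.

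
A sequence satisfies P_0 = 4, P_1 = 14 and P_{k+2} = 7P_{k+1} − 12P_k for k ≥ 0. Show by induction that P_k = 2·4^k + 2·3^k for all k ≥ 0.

Base cases: P_0 = 4 and 2·4^0 + 2·3^0 = 4; P_1 = 14 and 2·4^1 + 2·3^1 = 14.
Assume P_j = 2·4^j + 2·3^j for all 0 ≤ j ≤ m, where m ≥ 1.
Then P_{m+1} = 7P_m − 12P_{m−1} = 7·(2·4^m + 2·3^m) − 12·(2·4^{m−1} + 2·3^{m−1}) = 2·(7·4 − 12)4^{m−1} + 2·(7·3 − 12)3^{m−1} = 32·4^{m−1} + 18·3^{m−1} = 2·4^{m+1} + 2·3^{m+1}.
This completes the inductive step, so P_k = 2·4^k + 2·3^k for all k ≥ 0.

P_k = 2·4^k + 2·3^k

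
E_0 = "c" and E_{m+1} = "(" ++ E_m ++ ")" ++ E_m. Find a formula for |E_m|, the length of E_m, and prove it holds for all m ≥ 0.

Claim: |E_m| = 3·2^m − 2.

Base case: |E_0| = 1, and 3·2^0 − 2 = 1.
Assume |E_k| = 3·2^k − 2.
Then |E_{k+1}| = 1 + |E_k| + 1 + |E_k| = 2|E_k| + 2 = 2(3·2^k − 2) + 2 = 3·2^{k+1} − 4 + 2 = 3·2^{k+1} − 2.
Hence |E_m| = 3·2^m − 2 for every m ≥ 0, by induction.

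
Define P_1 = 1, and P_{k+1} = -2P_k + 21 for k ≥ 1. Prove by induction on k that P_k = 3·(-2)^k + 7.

Base case: P_1 = 1, and 3·(-2)^1 + 7 = -6 + 7 = 1.
Assume P_r = 3·(-2)^r + 7 for some r ≥ 1.
Then P_{r+1} = -2P_r + 21 = -2·(3·(-2)^r + 7) + 21 = -6·(-2)^r − 14 + 21 = 3·(-2)^{r+1} + 7.
Hence P_k = 3·(-2)^k + 7 for every k ≥ 1, by induction.

P_k = 3·(-2)^k + 7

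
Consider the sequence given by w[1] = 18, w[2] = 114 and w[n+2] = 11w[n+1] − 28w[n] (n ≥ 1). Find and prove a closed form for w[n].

Claim: w[n] = 4^n + 2·7^n.

Base cases: w[1] = 18 and 4^1 + 2·7^1 = 18; w[2] = 114 and 4^2 + 2·7^2 = 114.
Assume w[j] = 4^j + 2·7^j for all 1 ≤ j ≤ r, where r ≥ 2.
Then w[r+1] = 11w[r] − 28w[r−1] = 11·(4^r + 2·7^r) − 28·(4^{r−1} + 2·7^{r−1}) = (11·4 − 28)4^{r−1} + 2·(11·7 − 28)7^{r−1} = 16·4^{r−1} + 98·7^{r−1} = 4^{r+1} + 2·7^{r+1}.
This completes the inductive step, so w[n] = 4^n + 2·7^n for all n ≥ 1.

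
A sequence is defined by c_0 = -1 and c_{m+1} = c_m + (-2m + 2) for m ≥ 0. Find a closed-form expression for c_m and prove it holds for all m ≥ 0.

Claim: c_m = -m^2 + 3m − 1.

Base case: c_0 = -1, and -0^2 + 3·0 − 1 = -1.
Assume c_j = -j^2 + 3j − 1.
Then c_{j+1} = c_j + (-2j + 2) = (-j^2 + 3j − 1) + (-2j + 2) = -j^2 + j + 1,
and -(j+1)^2 + 3·(j+1) − 1 = -j^2 + j + 1.
By induction, c_m = -m^2 + 3m − 1 for all m ≥ 0.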